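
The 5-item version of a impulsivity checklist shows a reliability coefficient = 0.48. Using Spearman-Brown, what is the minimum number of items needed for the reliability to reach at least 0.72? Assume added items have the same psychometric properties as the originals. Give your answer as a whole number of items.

n = 0.72 × (1 − 0.48) / [ 0.48 × (1 − 0.72) ]
  = 0.3744 / 0.1344 = 2.7857
2.7857 × 5 = 13.93 → 14 items

14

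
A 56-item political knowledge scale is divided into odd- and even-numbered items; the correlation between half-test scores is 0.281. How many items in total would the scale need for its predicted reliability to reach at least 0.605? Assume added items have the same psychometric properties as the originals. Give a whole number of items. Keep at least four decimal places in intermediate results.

r_full = 2(0.281)/(1 + 0.281) = 0.4387
Solve Spearman-Brown for n: n = 0.605(1 − 0.4387) / [0.4387(1 − 0.605)] = 1.9597
Required items = 1.9597 × 56 = 109.74, so 110 items.

110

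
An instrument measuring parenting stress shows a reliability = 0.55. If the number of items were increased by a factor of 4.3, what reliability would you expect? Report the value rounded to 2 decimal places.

0.84

Apply the Spearman-Brown prophecy formula, r' = nr / [1 + (n − 1)r]:
r_new = 4.3·0.55 / [1 + (4.3 − 1)·0.55]
r_new = 2.3650 / 2.8150 ≈ 0.8401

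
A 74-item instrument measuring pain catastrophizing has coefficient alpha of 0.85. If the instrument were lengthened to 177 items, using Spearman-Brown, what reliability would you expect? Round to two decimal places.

0.93

The new length is 177/74 = 2.3919 times the old.
Spearman-Brown: r_new = n·r / (1 + (n − 1)·r)
r_new = (2.3919 × 0.85) / (1 + (2.3919 − 1) × 0.85)
r_new = 2.0331 / 2.1831 ≈ 0.9313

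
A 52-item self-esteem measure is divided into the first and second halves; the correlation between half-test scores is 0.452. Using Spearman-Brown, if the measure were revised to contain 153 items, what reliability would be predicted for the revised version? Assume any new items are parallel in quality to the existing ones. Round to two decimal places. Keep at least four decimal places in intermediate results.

First correct the split-half correlation to full-test reliability: r_full = 2 × 0.452 / (1 + 0.452) ≈ 0.6226
Then adjust to 153 items: n = 153/52 = 2.9423
r_new = n·r_full / (1 + (n − 1)·r_full) = 1.8319 / 2.2093 ≈ 0.8292

0.83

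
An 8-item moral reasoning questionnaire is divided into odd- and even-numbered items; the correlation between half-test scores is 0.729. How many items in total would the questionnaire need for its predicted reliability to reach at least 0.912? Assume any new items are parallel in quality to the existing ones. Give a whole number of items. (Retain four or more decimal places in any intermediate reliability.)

16

Corrected full-test reliability: r_full = 2 × 0.729 / (1 + 0.729) ≈ 0.8433
Solve Spearman-Brown for n: n = 0.912(1 − 0.8433) / [0.8433(1 − 0.912)] = 1.9257
Required items = 1.9257 × 8 = 15.41, so 16 items.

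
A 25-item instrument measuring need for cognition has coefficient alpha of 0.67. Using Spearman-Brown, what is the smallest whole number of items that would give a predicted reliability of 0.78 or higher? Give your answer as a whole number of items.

Rearranging the Spearman-Brown formula for n,
n = r_target (1 − r_old) / [ r_old (1 − r_target) ]
n = 0.78 × (1 − 0.67) / [ 0.67 × (1 − 0.78) ]
  = 0.2574 / 0.1474 = 1.7463
Items needed = n × 25 = 1.7463 × 25 ≈ 43.66 → round up to 44

44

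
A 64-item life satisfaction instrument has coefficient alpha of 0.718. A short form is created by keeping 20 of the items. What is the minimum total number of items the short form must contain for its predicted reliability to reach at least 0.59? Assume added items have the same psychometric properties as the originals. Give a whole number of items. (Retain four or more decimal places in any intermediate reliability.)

37

Short-form reliability: n = 20/64 = 0.3125; r_20 = n·r/(1+(n−1)r) ≈ 0.4431
Then solve for n' with r_old = 0.4431, r_target = 0.59: n' = 0.59(1 − 0.4431)/[0.4431(1 − 0.59)] = 1.8086
Total items = 1.8086 × 20 = 36.17, rounded up to 37.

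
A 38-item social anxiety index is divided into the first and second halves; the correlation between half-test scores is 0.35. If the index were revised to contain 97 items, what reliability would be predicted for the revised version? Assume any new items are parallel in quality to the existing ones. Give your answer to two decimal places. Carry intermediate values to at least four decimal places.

0.73

First correct the split-half correlation to full-test reliability: r_full = 2 × 0.35 / (1 + 0.35) ≈ 0.5185
Then adjust to 97 items: n = 97/38 = 2.5526
r_new = n·r_full / (1 + (n − 1)·r_full) = 1.3235 / 1.8050 ≈ 0.7332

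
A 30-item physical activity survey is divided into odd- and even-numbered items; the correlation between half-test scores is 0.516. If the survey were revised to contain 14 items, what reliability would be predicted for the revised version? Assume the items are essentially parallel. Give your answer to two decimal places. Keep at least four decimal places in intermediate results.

0.50

First correct the split-half correlation to full-test reliability: r_full = 2 × 0.516 / (1 + 0.516) ≈ 0.6807
Length factor from 30 to 14 items: n = 14/30 = 0.4667
r_new = n·r_full / (1 + (n − 1)·r_full) = 0.3177 / 0.6370 ≈ 0.4987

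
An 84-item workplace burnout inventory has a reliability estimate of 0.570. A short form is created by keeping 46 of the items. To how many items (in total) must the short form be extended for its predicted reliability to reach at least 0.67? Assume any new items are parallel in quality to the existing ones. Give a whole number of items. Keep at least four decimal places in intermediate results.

129

Short-form reliability: n = 46/84 = 0.5476; r_46 = n·r/(1+(n−1)r) ≈ 0.4206
Then solve for n' with r_old = 0.4206, r_target = 0.67: n' = 0.67(1 − 0.4206)/[0.4206(1 − 0.67)] = 2.7969
Total items = 2.7969 × 46 = 128.66, rounded up to 129.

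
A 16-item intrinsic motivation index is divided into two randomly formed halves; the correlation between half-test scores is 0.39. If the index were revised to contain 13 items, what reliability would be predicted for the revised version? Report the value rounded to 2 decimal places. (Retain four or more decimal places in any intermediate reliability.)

Full-test reliability from the split-half r: r_full = 2(0.39)/(1 + 0.39) = 0.5612
Length factor from 16 to 13 items: n = 13/16 = 0.8125
r_new = n·r_full / (1 + (n − 1)·r_full) = 0.4560 / 0.8948 ≈ 0.5096

0.51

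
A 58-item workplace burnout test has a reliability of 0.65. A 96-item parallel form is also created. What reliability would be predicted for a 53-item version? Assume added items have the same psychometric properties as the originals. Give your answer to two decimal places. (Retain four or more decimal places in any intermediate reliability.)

0.63

Only the ratio of lengths matters: n = 53/58 = 0.9138
r_{53} = n·r / (1 + (n − 1)·r) = 0.5940 / 0.9440 ≈ 0.6292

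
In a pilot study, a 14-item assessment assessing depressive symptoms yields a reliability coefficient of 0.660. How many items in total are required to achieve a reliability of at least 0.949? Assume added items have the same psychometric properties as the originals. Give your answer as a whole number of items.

135

Invert Spearman-Brown to solve for n:
n = r*(1 − r) / [ r (1 − r*) ]
n = [0.949 × 0.340] / [0.660 × 0.051]
n = 0.322660 / 0.033660 ≈ 9.5859
9.5859 × 14 = 134.20 → 135 items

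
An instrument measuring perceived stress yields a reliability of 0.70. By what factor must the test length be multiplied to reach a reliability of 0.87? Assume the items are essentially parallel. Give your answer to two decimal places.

2.87

Invert Spearman-Brown to solve for n:
n = r*(1 − r) / [ r (1 − r*) ]
n = 0.87 × (1 − 0.70) / [ 0.70 × (1 − 0.87) ]
n = 0.2610 / 0.0910 ≈ 2.8681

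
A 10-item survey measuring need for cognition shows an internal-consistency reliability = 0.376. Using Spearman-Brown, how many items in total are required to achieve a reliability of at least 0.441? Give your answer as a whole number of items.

Invert Spearman-Brown to solve for n:
n = r*(1 − r) / [ r (1 − r*) ]
n = 0.441(1 − 0.376) / [0.376(1 − 0.441)]
  = 0.275184 / 0.210184 = 1.3093
1.3093 × 10 = 13.09 → 14 items

14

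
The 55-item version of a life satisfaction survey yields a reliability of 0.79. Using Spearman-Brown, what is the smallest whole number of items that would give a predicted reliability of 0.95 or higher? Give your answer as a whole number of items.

278

n = [0.95 × 0.21] / [0.79 × 0.05]
n = 0.1995 / 0.0395 ≈ 5.0506
So the test needs 5.0506 × 55 ≈ 277.78 items; rounding up, 278.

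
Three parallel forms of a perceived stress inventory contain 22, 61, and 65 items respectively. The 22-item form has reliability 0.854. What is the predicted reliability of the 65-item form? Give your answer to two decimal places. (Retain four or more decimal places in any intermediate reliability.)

The 61-item form is not needed; work directly from the 22-item form with n = 65/22 = 2.9545.
r_{65} = n·r / (1 + (n − 1)·r) = 2.5231 / 2.6691 ≈ 0.9453

0.95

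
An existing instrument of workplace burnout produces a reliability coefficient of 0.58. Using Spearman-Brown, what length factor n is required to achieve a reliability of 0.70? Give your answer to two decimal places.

1.69

Invert Spearman-Brown to solve for n:
n = r*(1 − r) / [ r (1 − r*) ]
n = 0.70 × (1 − 0.58) / [ 0.58 × (1 − 0.70) ]
  = 0.2940 / 0.1740 = 1.6897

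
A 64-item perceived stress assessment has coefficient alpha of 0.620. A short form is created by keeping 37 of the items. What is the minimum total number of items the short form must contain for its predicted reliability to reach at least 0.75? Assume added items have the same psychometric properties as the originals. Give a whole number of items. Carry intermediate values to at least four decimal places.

First, r for the 37-item form: n = 37/64 = 0.5781, so r_37 = 0.5781·0.620/(1 + (0.5781 − 1)·0.620) = 0.4854
Then solve for n' with r_old = 0.4854, r_target = 0.75: n' = 0.75(1 − 0.4854)/[0.4854(1 − 0.75)] = 3.1805
Total items = 3.1805 × 37 = 117.68, rounded up to 118.

118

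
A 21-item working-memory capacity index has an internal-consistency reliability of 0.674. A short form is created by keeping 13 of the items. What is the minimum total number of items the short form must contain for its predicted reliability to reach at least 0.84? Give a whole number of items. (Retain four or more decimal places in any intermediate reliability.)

54

First, r for the 13-item form: n = 13/21 = 0.6190, so r_13 = 0.6190·0.674/(1 + (0.6190 − 1)·0.674) = 0.5614
Length factor from the short form to reach 0.84: n' = 0.84(1 − 0.5614) / [0.5614(1 − 0.84)] ≈ 4.1016
Items = 4.1016 × 13 ≈ 53.32 → 54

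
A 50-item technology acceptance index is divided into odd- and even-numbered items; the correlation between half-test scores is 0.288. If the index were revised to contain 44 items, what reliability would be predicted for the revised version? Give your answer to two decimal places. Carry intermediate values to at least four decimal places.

0.42

First correct the split-half correlation to full-test reliability: r_full = 2 × 0.288 / (1 + 0.288) ≈ 0.4472
Length factor from 50 to 44 items: n = 44/50 = 0.8800
r_new = n·r_full / (1 + (n − 1)·r_full) = 0.3935 / 0.9463 ≈ 0.4158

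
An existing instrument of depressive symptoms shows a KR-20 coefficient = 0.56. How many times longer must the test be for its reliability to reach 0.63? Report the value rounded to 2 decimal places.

1.34

n = 0.63(1 − 0.56) / [0.56(1 − 0.63)]
n = 0.2772 / 0.2072 ≈ 1.3378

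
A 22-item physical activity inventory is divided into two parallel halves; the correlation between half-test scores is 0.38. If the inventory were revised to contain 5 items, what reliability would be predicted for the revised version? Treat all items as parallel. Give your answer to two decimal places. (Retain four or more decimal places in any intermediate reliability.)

First correct the split-half correlation to full-test reliability: r_full = 2 × 0.38 / (1 + 0.38) ≈ 0.5507
Then adjust to 5 items: n = 5/22 = 0.2273
r_new = n·r_full / (1 + (n − 1)·r_full) = 0.1252 / 0.5745 ≈ 0.2179

0.22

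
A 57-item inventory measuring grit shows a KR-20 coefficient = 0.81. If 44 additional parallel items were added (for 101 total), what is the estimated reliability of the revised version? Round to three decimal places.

n = 101/57 = 1.7719
Spearman-Brown: r_new = n·r / (1 + (n − 1)·r)
r_new = 1.7719·0.81 / [1 + (1.7719 − 1)·0.81]
     = 1.4352 / 1.6252 = 0.8831

0.883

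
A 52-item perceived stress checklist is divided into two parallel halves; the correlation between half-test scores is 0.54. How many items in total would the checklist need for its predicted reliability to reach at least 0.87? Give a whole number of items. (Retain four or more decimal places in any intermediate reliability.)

r_full = 2(0.54)/(1 + 0.54) = 0.7013
Solve Spearman-Brown for n: n = 0.87(1 − 0.7013) / [0.7013(1 − 0.87)] = 2.8504
Required items = 2.8504 × 52 = 148.22, so 149 items.

149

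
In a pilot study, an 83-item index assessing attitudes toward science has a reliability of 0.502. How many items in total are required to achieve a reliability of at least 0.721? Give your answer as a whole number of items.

Invert Spearman-Brown to solve for n:
n = r_target (1 − r_old) / [ r_old (1 − r_target) ]
n = 0.721 × (1 − 0.502) / [ 0.502 × (1 − 0.721) ]
n = 0.359058 / 0.140058 ≈ 2.5636
Items needed = n × 83 = 2.5636 × 83 ≈ 212.78 → round up to 213

213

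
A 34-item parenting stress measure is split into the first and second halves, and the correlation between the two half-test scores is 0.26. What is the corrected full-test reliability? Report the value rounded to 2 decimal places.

0.41

The full test is twice the length of either half (n = 2).
r_full = 2r_hh / (1 + r_hh) = 2 × 0.26 / (1 + 0.26)
       = 0.5200 / 1.2600 = 0.4127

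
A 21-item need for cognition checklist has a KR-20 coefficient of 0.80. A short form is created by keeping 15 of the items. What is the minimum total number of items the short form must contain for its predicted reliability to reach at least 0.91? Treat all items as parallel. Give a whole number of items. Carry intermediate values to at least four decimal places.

54

First, r for the 15-item form: n = 15/21 = 0.7143, so r_15 = 0.7143·0.80/(1 + (0.7143 − 1)·0.80) = 0.7407
Then solve for n' with r_old = 0.7407, r_target = 0.91: n' = 0.91(1 − 0.7407)/[0.7407(1 − 0.91)] = 3.5396
Total items = 3.5396 × 15 = 53.09, rounded up to 54.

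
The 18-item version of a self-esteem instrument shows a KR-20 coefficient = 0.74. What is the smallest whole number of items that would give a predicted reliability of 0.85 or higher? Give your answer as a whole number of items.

Spearman-Brown solved for the length factor n:
n = r_target (1 − r_old) / [ r_old (1 − r_target) ]
n = 0.85(1 − 0.74) / [0.74(1 − 0.85)]
n = 0.2210 / 0.1110 ≈ 1.9910
So the test needs 1.9910 × 18 ≈ 35.84 items; rounding up, 36.

36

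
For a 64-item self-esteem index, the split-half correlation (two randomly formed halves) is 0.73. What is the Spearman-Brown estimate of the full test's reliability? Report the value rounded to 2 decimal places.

The full test is twice the length of either half (n = 2).
r_full = 2r_hh / (1 + r_hh) = 2 × 0.73 / (1 + 0.73)
r_full = 1.4600 / 1.7300 ≈ 0.8439

0.84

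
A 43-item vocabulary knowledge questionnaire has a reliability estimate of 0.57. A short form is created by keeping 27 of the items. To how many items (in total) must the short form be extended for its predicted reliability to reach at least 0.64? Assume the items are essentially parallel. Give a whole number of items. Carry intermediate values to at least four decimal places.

58

Short-form reliability: n = 27/43 = 0.6279; r_27 = n·r/(1+(n−1)r) ≈ 0.4542
Then solve for n' with r_old = 0.4542, r_target = 0.64: n' = 0.64(1 − 0.4542)/[0.4542(1 − 0.64)] = 2.1363
Items = 2.1363 × 27 ≈ 57.68 → 58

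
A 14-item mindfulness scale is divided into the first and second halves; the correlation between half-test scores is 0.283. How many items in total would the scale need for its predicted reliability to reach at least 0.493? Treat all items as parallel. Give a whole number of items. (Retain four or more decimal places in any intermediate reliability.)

Corrected full-test reliability: r_full = 2 × 0.283 / (1 + 0.283) ≈ 0.4412
Solve Spearman-Brown for n: n = 0.493(1 − 0.4412) / [0.4412(1 − 0.493)] = 1.2316
Items = 1.2316 × 14 ≈ 17.24 → 18

18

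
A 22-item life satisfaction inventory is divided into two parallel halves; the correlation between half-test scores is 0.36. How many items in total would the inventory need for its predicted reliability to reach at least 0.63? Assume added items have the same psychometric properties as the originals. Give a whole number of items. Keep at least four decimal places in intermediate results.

34

r_full = 2(0.36)/(1 + 0.36) = 0.5294
n = r_tgt(1 − r_full) / [r_full(1 − r_tgt)] = 0.63 × 0.4706 / (0.5294 × 0.37) ≈ 1.5136
Items = 1.5136 × 22 ≈ 33.30 → 34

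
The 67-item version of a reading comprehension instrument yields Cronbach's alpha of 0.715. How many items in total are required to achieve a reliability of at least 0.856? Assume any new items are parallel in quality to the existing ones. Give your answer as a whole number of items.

159

Spearman-Brown solved for the length factor n:
n = r*(1 − r) / [ r (1 − r*) ]
n = 0.856(1 − 0.715) / [0.715(1 − 0.856)]
  = 0.243960 / 0.102960 = 2.3695
2.3695 × 67 = 158.76 → 159 items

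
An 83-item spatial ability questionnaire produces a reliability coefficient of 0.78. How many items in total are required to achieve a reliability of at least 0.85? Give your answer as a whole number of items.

133

Invert Spearman-Brown to solve for n:
n = r_target (1 − r_old) / [ r_old (1 − r_target) ]
n = [0.85 × 0.22] / [0.78 × 0.15]
  = 0.1870 / 0.1170 = 1.5983
Items needed = n × 83 = 1.5983 × 83 ≈ 132.66 → round up to 133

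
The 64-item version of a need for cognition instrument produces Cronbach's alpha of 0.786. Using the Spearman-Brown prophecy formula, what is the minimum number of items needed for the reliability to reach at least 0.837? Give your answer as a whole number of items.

90

Spearman-Brown solved for the length factor n:
n = r_target (1 − r_old) / [ r_old (1 − r_target) ]
n = 0.837 × (1 − 0.786) / [ 0.786 × (1 − 0.837) ]
n = 0.179118 / 0.128118 ≈ 1.3981
1.3981 × 64 = 89.48 → 90 items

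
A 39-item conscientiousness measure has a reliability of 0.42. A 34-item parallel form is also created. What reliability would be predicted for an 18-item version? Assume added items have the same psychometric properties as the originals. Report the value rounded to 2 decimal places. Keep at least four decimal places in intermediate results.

The 34-item form is not needed; work directly from the 39-item form with n = 18/39 = 0.4615.
r_{18} = n·r / (1 + (n − 1)·r) = 0.1938 / 0.7738 ≈ 0.2505

0.25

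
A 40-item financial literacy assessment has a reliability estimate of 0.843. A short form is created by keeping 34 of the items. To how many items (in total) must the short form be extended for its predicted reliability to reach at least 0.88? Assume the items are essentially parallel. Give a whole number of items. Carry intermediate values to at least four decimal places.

55

First, r for the 34-item form: n = 34/40 = 0.8500, so r_34 = 0.8500·0.843/(1 + (0.8500 − 1)·0.843) = 0.8203
Length factor from the short form to reach 0.88: n' = 0.88(1 − 0.8203) / [0.8203(1 − 0.88)] ≈ 1.6065
Total items = 1.6065 × 34 = 54.62, rounded up to 55.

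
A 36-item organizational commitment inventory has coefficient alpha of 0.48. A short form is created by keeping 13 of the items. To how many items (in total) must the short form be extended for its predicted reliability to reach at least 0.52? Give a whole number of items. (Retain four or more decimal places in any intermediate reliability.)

Short-form reliability: n = 13/36 = 0.3611; r_13 = n·r/(1+(n−1)r) ≈ 0.2500
Then solve for n' with r_old = 0.2500, r_target = 0.52: n' = 0.52(1 − 0.2500)/[0.2500(1 − 0.52)] = 3.2500
Items = 3.2500 × 13 ≈ 42.25 → 43

43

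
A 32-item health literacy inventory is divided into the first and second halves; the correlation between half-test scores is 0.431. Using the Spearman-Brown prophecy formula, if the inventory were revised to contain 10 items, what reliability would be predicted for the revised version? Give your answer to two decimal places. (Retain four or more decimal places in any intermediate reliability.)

Spearman-Brown correction (n = 2): r_full = 2·0.431/(1 + 0.431) = 0.6024
Length factor from 32 to 10 items: n = 10/32 = 0.3125
r_new = n·r_full / (1 + (n − 1)·r_full) = 0.1883 / 0.5858 ≈ 0.3214

0.32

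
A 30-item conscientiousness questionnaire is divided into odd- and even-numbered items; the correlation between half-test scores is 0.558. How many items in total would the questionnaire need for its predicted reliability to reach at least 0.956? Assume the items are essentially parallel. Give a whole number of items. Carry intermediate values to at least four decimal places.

259

r_full = 2(0.558)/(1 + 0.558) = 0.7163
Solve Spearman-Brown for n: n = 0.956(1 − 0.7163) / [0.7163(1 − 0.956)] = 8.6054
Required items = 8.6054 × 30 = 258.16, so 259 items.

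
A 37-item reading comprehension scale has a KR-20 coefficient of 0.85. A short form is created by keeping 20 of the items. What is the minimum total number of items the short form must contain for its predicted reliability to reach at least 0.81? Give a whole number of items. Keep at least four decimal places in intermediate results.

First, r for the 20-item form: n = 20/37 = 0.5405, so r_20 = 0.5405·0.85/(1 + (0.5405 − 1)·0.85) = 0.7539
Then solve for n' with r_old = 0.7539, r_target = 0.81: n' = 0.81(1 − 0.7539)/[0.7539(1 − 0.81)] = 1.3916
Total items = 1.3916 × 20 = 27.83, rounded up to 28.

28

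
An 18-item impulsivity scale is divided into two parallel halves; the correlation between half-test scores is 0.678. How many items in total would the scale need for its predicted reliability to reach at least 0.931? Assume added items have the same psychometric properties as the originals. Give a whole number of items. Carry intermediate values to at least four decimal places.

58

Corrected full-test reliability: r_full = 2 × 0.678 / (1 + 0.678) ≈ 0.8081
Solve Spearman-Brown for n: n = 0.931(1 − 0.8081) / [0.8081(1 − 0.931)] = 3.2041
Items = 3.2041 × 18 ≈ 57.67 → 58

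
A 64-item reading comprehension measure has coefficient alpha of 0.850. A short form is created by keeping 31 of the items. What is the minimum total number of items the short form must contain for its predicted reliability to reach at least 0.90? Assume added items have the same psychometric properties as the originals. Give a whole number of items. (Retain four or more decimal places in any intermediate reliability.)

Short-form reliability: n = 31/64 = 0.4844; r_31 = n·r/(1+(n−1)r) ≈ 0.7330
Then solve for n' with r_old = 0.7330, r_target = 0.90: n' = 0.90(1 − 0.7330)/[0.7330(1 − 0.90)] = 3.2783
Items = 3.2783 × 31 ≈ 101.63 → 102

102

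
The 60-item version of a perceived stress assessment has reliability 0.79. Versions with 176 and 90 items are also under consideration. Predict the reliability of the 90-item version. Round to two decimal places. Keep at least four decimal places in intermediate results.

Only the ratio of lengths matters: n = 90/60 = 1.5000
r_{90} = n·r / (1 + (n − 1)·r) = 1.1850 / 1.3950 ≈ 0.8495

0.85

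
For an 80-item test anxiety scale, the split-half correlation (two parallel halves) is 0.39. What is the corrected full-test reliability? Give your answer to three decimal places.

0.561

Each half is half the length of the full test, so the full test is n = 2 times a half.
r_full = 2r_hh / (1 + r_hh) = 2 × 0.39 / (1 + 0.39)
r_full = 0.7800 / 1.3900 ≈ 0.5612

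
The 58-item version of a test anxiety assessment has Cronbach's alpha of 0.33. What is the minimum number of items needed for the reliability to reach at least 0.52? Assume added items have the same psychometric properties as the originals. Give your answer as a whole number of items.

128

Invert Spearman-Brown to solve for n:
n = r_target (1 − r_old) / [ r_old (1 − r_target) ]
n = 0.52 × (1 − 0.33) / [ 0.33 × (1 − 0.52) ]
  = 0.3484 / 0.1584 = 2.1995
So the test needs 2.1995 × 58 ≈ 127.57 items; rounding up, 128.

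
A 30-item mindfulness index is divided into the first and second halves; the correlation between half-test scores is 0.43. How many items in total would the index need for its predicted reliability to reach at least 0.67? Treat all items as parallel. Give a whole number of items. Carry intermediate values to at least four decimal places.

41

Corrected full-test reliability: r_full = 2 × 0.43 / (1 + 0.43) ≈ 0.6014
n = r_tgt(1 − r_full) / [r_full(1 − r_tgt)] = 0.67 × 0.3986 / (0.6014 × 0.33) ≈ 1.3457
Items = 1.3457 × 30 ≈ 40.37 → 41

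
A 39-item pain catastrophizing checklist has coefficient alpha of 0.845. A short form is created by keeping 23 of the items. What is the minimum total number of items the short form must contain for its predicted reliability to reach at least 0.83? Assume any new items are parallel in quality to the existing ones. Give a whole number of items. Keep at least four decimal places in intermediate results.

First, r for the 23-item form: n = 23/39 = 0.5897, so r_23 = 0.5897·0.845/(1 + (0.5897 − 1)·0.845) = 0.7627
Length factor from the short form to reach 0.83: n' = 0.83(1 − 0.7627) / [0.7627(1 − 0.83)] ≈ 1.5191
Items = 1.5191 × 23 ≈ 34.94 → 35

35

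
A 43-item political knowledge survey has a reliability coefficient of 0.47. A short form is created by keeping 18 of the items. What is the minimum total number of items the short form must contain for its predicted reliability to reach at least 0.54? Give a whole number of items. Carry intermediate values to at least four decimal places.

First, r for the 18-item form: n = 18/43 = 0.4186, so r_18 = 0.4186·0.47/(1 + (0.4186 − 1)·0.47) = 0.2707
Then solve for n' with r_old = 0.2707, r_target = 0.54: n' = 0.54(1 − 0.2707)/[0.2707(1 − 0.54)] = 3.1627
Total items = 3.1627 × 18 = 56.93, rounded up to 57.

57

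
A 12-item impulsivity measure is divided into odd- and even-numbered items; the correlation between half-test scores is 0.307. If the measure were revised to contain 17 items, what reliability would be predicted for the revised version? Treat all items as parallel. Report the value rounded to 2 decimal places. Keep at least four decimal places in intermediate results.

First correct the split-half correlation to full-test reliability: r_full = 2 × 0.307 / (1 + 0.307) ≈ 0.4698
Length factor from 12 to 17 items: n = 17/12 = 1.4167
r_new = n·r_full / (1 + (n − 1)·r_full) = 0.6656 / 1.1958 ≈ 0.5566

0.56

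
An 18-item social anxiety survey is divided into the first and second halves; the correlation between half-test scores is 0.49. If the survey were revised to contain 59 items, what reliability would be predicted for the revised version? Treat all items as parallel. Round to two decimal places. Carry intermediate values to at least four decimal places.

First correct the split-half correlation to full-test reliability: r_full = 2 × 0.49 / (1 + 0.49) ≈ 0.6577
Then adjust to 59 items: n = 59/18 = 3.2778
r_new = n·r_full / (1 + (n − 1)·r_full) = 2.1558 / 2.4981 ≈ 0.8630

0.86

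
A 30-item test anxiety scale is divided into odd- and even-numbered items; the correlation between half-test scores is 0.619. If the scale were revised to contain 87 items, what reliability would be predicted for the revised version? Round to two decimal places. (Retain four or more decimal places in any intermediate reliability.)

0.90

Spearman-Brown correction (n = 2): r_full = 2·0.619/(1 + 0.619) = 0.7647
Length factor from 30 to 87 items: n = 87/30 = 2.9000
r_new = n·r_full / (1 + (n − 1)·r_full) = 2.2176 / 2.4529 ≈ 0.9041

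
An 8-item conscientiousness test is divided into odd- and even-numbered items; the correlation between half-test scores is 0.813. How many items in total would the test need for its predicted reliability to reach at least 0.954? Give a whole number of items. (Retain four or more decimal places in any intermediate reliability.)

20

r_full = 2(0.813)/(1 + 0.813) = 0.8969
n = r_tgt(1 − r_full) / [r_full(1 − r_tgt)] = 0.954 × 0.1031 / (0.8969 × 0.046) ≈ 2.3840
Required items = 2.3840 × 8 = 19.07, so 20 items.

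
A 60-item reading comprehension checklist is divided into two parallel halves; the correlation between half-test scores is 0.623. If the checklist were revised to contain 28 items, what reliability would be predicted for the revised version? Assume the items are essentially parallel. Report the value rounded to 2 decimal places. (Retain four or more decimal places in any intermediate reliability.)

0.61

Spearman-Brown correction (n = 2): r_full = 2·0.623/(1 + 0.623) = 0.7677
Then adjust to 28 items: n = 28/60 = 0.4667
r_new = n·r_full / (1 + (n − 1)·r_full) = 0.3583 / 0.5906 ≈ 0.6067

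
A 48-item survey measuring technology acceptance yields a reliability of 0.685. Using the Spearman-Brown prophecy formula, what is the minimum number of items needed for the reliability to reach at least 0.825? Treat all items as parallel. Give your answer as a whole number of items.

Spearman-Brown solved for the length factor n:
n = r*(1 − r) / [ r (1 − r*) ]
n = [0.825 × 0.315] / [0.685 × 0.175]
n = 0.259875 / 0.119875 ≈ 2.1679
2.1679 × 48 = 104.06 → 105 items

105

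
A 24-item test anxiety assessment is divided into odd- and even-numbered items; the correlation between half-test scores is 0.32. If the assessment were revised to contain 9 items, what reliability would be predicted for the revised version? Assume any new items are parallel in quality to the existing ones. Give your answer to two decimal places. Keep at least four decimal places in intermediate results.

0.26

Spearman-Brown correction (n = 2): r_full = 2·0.32/(1 + 0.32) = 0.4848
Then adjust to 9 items: n = 9/24 = 0.3750
r_new = n·r_full / (1 + (n − 1)·r_full) = 0.1818 / 0.6970 ≈ 0.2608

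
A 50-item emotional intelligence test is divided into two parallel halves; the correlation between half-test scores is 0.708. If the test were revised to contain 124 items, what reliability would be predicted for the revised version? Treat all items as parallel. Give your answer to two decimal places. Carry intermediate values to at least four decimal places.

Full-test reliability from the split-half r: r_full = 2(0.708)/(1 + 0.708) = 0.8290
Length factor from 50 to 124 items: n = 124/50 = 2.4800
r_new = n·r_full / (1 + (n − 1)·r_full) = 2.0559 / 2.2269 ≈ 0.9232

0.92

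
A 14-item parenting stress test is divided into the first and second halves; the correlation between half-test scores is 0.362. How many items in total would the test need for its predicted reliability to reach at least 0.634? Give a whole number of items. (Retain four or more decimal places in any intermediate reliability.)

22

Corrected full-test reliability: r_full = 2 × 0.362 / (1 + 0.362) ≈ 0.5316
n = r_tgt(1 − r_full) / [r_full(1 − r_tgt)] = 0.634 × 0.4684 / (0.5316 × 0.366) ≈ 1.5263
Required items = 1.5263 × 14 = 21.37, so 22 items.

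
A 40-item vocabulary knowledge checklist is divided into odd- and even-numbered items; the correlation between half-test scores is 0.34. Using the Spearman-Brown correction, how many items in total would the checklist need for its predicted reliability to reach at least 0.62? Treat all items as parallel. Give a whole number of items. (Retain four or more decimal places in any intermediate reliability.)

64

Corrected full-test reliability: r_full = 2 × 0.34 / (1 + 0.34) ≈ 0.5075
n = r_tgt(1 − r_full) / [r_full(1 − r_tgt)] = 0.62 × 0.4925 / (0.5075 × 0.38) ≈ 1.5834
Required items = 1.5834 × 40 = 63.34, so 64 items.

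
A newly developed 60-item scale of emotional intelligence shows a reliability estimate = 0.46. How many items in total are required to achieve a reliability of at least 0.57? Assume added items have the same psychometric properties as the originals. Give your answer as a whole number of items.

n = 0.57 × (1 − 0.46) / [ 0.46 × (1 − 0.57) ]
  = 0.3078 / 0.1978 = 1.5561
1.5561 × 60 = 93.37 → 94 items

94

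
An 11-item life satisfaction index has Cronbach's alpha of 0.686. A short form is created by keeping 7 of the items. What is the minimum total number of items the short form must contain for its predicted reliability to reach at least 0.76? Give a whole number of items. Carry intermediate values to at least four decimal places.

Short-form reliability: n = 7/11 = 0.6364; r_7 = n·r/(1+(n−1)r) ≈ 0.5817
Then solve for n' with r_old = 0.5817, r_target = 0.76: n' = 0.76(1 − 0.5817)/[0.5817(1 − 0.76)] = 2.2771
Total items = 2.2771 × 7 = 15.94, rounded up to 16.

16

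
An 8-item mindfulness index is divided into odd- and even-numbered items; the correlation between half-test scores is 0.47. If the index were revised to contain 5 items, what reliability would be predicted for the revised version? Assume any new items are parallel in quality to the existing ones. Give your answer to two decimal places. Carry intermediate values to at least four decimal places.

0.53

Full-test reliability from the split-half r: r_full = 2(0.47)/(1 + 0.47) = 0.6395
Length factor from 8 to 5 items: n = 5/8 = 0.6250
r_new = n·r_full / (1 + (n − 1)·r_full) = 0.3997 / 0.7602 ≈ 0.5258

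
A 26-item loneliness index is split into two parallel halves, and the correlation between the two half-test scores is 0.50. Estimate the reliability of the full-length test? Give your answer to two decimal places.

Apply the Spearman-Brown correction with n = 2:
r_full = 2(0.50) / (1 + 0.50)
       = 1.0000 / 1.5000 = 0.6667

0.67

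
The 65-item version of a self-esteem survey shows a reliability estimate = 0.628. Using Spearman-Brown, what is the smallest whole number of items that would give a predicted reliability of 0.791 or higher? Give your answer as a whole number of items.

Rearranging the Spearman-Brown formula for n,
n = r_target (1 − r_old) / [ r_old (1 − r_target) ]
n = [0.791 × 0.372] / [0.628 × 0.209]
  = 0.294252 / 0.131252 = 2.2419
Items needed = n × 65 = 2.2419 × 65 ≈ 145.72 → round up to 146

146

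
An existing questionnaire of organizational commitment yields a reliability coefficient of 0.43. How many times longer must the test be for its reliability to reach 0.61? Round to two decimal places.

2.07

Spearman-Brown solved for the length factor n:
n = r_target (1 − r_old) / [ r_old (1 − r_target) ]
n = 0.61(1 − 0.43) / [0.43(1 − 0.61)]
n = 0.3477 / 0.1677 ≈ 2.0733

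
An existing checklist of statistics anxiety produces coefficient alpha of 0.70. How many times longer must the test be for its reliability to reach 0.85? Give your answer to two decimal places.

n = 0.85 × (1 − 0.70) / [ 0.70 × (1 − 0.85) ]
n = 0.2550 / 0.1050 ≈ 2.4286

2.43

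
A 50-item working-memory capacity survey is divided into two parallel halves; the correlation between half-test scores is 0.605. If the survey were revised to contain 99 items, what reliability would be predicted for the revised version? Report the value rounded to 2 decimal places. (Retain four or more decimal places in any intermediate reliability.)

0.86

Spearman-Brown correction (n = 2): r_full = 2·0.605/(1 + 0.605) = 0.7539
Then adjust to 99 items: n = 99/50 = 1.9800
r_new = n·r_full / (1 + (n − 1)·r_full) = 1.4927 / 1.7388 ≈ 0.8585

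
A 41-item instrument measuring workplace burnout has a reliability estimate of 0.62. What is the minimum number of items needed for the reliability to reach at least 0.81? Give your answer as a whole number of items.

108

Spearman-Brown solved for the length factor n:
n = r_target (1 − r_old) / [ r_old (1 − r_target) ]
n = 0.81(1 − 0.62) / [0.62(1 − 0.81)]
n = 0.3078 / 0.1178 ≈ 2.6129
Items needed = n × 41 = 2.6129 × 41 ≈ 107.13 → round up to 108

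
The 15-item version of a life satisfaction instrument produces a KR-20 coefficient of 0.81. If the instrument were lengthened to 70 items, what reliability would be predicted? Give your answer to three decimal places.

The new length is 70/15 = 4.6667 times the old.
By Spearman-Brown, r_new = n r / (1 + (n − 1) r).
r_new = 4.6667·0.81 / [1 + (4.6667 − 1)·0.81]
     = 3.7800 / 3.9700 = 0.9521

0.952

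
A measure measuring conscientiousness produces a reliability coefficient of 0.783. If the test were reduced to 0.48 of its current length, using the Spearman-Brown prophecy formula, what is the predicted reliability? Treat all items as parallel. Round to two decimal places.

Apply the Spearman-Brown prophecy formula, r' = nr / [1 + (n − 1)r]:
r_new = (0.48 × 0.783) / (1 + (0.48 − 1) × 0.783)
r_new = 0.3758 / 0.5928 ≈ 0.6339

0.63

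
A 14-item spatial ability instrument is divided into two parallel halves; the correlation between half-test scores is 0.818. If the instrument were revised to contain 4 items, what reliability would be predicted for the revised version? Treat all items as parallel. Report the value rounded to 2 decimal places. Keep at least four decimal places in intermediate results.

0.72

Spearman-Brown correction (n = 2): r_full = 2·0.818/(1 + 0.818) = 0.8999
Length factor from 14 to 4 items: n = 4/14 = 0.2857
r_new = n·r_full / (1 + (n − 1)·r_full) = 0.2571 / 0.3572 ≈ 0.7198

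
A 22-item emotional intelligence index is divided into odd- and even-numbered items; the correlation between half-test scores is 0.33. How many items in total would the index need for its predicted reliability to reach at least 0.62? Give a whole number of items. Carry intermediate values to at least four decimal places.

37

Corrected full-test reliability: r_full = 2 × 0.33 / (1 + 0.33) ≈ 0.4962
Solve Spearman-Brown for n: n = 0.62(1 − 0.4962) / [0.4962(1 − 0.62)] = 1.6566
Required items = 1.6566 × 22 = 36.45, so 37 items.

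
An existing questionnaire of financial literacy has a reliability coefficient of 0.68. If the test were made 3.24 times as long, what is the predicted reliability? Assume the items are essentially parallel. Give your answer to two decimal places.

0.87

r_new = 3.24·0.68 / [1 + (3.24 − 1)·0.68]
     = 2.2032 / 2.5232 = 0.8732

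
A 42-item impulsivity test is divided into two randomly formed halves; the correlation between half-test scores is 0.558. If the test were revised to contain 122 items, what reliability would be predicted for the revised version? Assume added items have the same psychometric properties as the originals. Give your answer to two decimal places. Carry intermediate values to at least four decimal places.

Full-test reliability from the split-half r: r_full = 2(0.558)/(1 + 0.558) = 0.7163
Length factor from 42 to 122 items: n = 122/42 = 2.9048
r_new = n·r_full / (1 + (n − 1)·r_full) = 2.0807 / 2.3644 ≈ 0.8800

0.88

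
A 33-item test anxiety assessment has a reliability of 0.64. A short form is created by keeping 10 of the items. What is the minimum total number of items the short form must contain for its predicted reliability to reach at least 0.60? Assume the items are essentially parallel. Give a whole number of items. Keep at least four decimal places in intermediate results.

First, r for the 10-item form: n = 10/33 = 0.3030, so r_10 = 0.3030·0.64/(1 + (0.3030 − 1)·0.64) = 0.3501
Length factor from the short form to reach 0.60: n' = 0.60(1 − 0.3501) / [0.3501(1 − 0.60)] ≈ 2.7845
Items = 2.7845 × 10 ≈ 27.84 → 28

28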